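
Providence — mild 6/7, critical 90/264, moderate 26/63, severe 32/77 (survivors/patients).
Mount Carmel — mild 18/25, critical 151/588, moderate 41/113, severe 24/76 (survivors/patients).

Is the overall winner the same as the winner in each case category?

Yes

Mild: Providence 6/7 = 85.7%, Mount Carmel 18/25 = 72.0% → Providence
Critical: Providence 90/264 = 34.1%, Mount Carmel 151/588 = 25.7% → Providence
Moderate: Providence 26/63 = 41.3%, Mount Carmel 41/113 = 36.3% → Providence
Severe: Providence 32/77 = 41.6%, Mount Carmel 24/76 = 31.6% → Providence
Overall: Providence 154/411 = 37.5%, Mount Carmel 234/802 = 29.2% → Providence
Providence wins overall and in every case group — no reversal.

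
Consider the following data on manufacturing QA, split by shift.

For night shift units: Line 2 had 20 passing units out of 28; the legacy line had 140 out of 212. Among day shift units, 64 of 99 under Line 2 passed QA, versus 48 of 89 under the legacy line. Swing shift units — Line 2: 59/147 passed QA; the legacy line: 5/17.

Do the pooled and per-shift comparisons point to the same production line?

Night shift: Line 2 20/28 = 71.4%, the legacy line 140/212 = 66.0% → Line 2
Day shift: Line 2 64/99 = 64.6%, the legacy line 48/89 = 53.9% → Line 2
Swing shift: Line 2 59/147 = 40.1%, the legacy line 5/17 = 29.4% → Line 2
Overall: Line 2 143/274 = 52.2%, the legacy line 193/318 = 60.7% → the legacy line
Line 2 wins each shift group but the legacy line wins overall — the comparison reverses. Line 2's units skew toward swing shift, which has a lower base rate.

No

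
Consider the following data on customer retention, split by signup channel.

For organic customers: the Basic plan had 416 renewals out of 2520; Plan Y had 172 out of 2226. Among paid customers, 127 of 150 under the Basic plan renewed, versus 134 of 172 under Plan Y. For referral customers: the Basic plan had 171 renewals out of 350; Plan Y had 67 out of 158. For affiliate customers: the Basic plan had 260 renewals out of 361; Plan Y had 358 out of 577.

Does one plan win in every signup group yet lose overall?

No

Organic: the Basic plan 416/2520 = 16.5%, Plan Y 172/2226 = 7.7% → the Basic plan
Paid: the Basic plan 127/150 = 84.7%, Plan Y 134/172 = 77.9% → the Basic plan
Referral: the Basic plan 171/350 = 48.9%, Plan Y 67/158 = 42.4% → the Basic plan
Affiliate: the Basic plan 260/361 = 72.0%, Plan Y 358/577 = 62.0% → the Basic plan
Overall: the Basic plan 974/3381 = 28.8%, Plan Y 731/3133 = 23.3% → the Basic plan
The Basic plan wins overall and in every signup group — no reversal.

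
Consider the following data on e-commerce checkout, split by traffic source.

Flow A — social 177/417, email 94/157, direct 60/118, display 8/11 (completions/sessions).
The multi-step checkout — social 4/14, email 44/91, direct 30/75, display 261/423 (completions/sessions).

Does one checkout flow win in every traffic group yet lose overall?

Yes

Social: Flow A 177/417 = 42.4%, the multi-step checkout 4/14 = 28.6% → Flow A
Email: Flow A 94/157 = 59.9%, the multi-step checkout 44/91 = 48.4% → Flow A
Direct: Flow A 60/118 = 50.8%, the multi-step checkout 30/75 = 40.0% → Flow A
Display: Flow A 8/11 = 72.7%, the multi-step checkout 261/423 = 61.7% → Flow A
Overall: Flow A 339/703 = 48.2%, the multi-step checkout 339/603 = 56.2% → the multi-step checkout
Flow A wins each traffic group but the multi-step checkout wins overall — the comparison reverses. Flow A's sessions skew toward social, which has a lower base rate.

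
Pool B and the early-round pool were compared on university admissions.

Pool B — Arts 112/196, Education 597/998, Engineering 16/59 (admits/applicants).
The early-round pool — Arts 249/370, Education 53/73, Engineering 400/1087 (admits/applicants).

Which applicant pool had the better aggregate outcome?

Arts: Pool B 112/196 = 57.1%, the early-round pool 249/370 = 67.3% → the early-round pool
Education: Pool B 597/998 = 59.8%, the early-round pool 53/73 = 72.6% → the early-round pool
Engineering: Pool B 16/59 = 27.1%, the early-round pool 400/1087 = 36.8% → the early-round pool
Overall: Pool B 725/1253 = 57.9%, the early-round pool 702/1530 = 45.9% → Pool B
(The early-round pool wins every department group but Pool B wins overall — the early-round pool's applicants skew toward the low-rate Engineering group.)

Pool B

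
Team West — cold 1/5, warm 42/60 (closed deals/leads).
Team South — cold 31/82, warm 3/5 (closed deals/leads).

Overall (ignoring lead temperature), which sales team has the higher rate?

Cold: Team West 1/5 = 20.0%, Team South 31/82 = 37.8% → Team South
Warm: Team West 42/60 = 70.0%, Team South 3/5 = 60.0% → Team West
Overall: Team West 43/65 = 66.2%, Team South 34/87 = 39.1% → Team West
(Neither sweeps every lead group, but Team West has the higher pooled rate.)

Team West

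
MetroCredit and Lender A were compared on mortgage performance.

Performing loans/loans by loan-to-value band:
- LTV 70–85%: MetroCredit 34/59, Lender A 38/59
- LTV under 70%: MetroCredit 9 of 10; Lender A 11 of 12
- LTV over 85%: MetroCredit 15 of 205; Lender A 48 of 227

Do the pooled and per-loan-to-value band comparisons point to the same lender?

Yes

LTV 70–85%: MetroCredit 34/59 = 57.6%, Lender A 38/59 = 64.4% → Lender A
LTV under 70%: MetroCredit 9/10 = 90.0%, Lender A 11/12 = 91.7% → Lender A
LTV over 85%: MetroCredit 15/205 = 7.3%, Lender A 48/227 = 21.1% → Lender A
Overall: MetroCredit 58/274 = 21.2%, Lender A 97/298 = 32.6% → Lender A
Lender A wins overall and in every loan-to-value group — no reversal.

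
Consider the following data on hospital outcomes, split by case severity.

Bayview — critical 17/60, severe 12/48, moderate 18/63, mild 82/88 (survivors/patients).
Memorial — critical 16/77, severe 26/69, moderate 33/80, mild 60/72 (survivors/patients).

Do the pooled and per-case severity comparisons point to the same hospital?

No

Critical: Bayview 17/60 = 28.3%, Memorial 16/77 = 20.8% → Bayview
Severe: Bayview 12/48 = 25.0%, Memorial 26/69 = 37.7% → Memorial
Moderate: Bayview 18/63 = 28.6%, Memorial 33/80 = 41.2% → Memorial
Mild: Bayview 82/88 = 93.2%, Memorial 60/72 = 83.3% → Bayview
Overall: Bayview 129/259 = 49.8%, Memorial 135/298 = 45.3% → Bayview
Neither sweeps: Bayview wins 2 of 4 groups, Memorial wins 2. Bayview wins overall but not every group — no Simpson reversal.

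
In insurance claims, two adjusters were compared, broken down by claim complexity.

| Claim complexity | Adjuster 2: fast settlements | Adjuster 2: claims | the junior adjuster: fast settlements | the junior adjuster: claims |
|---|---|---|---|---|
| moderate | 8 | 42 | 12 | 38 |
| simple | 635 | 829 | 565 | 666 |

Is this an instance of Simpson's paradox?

No

Moderate: Adjuster 2 8/42 = 19.0%, the junior adjuster 12/38 = 31.6% → the junior adjuster
Simple: Adjuster 2 635/829 = 76.6%, the junior adjuster 565/666 = 84.8% → the junior adjuster
Overall: Adjuster 2 643/871 = 73.8%, the junior adjuster 577/704 = 82.0% → the junior adjuster
The junior adjuster wins overall and in every claim group — no reversal.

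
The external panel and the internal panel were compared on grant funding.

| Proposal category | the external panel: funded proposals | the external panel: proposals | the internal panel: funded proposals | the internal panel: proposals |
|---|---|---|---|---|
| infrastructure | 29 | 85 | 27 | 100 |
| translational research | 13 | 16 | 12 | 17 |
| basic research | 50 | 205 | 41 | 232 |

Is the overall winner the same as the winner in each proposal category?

Infrastructure: the external panel 29/85 = 34.1%, the internal panel 27/100 = 27.0% → the external panel
Translational research: the external panel 13/16 = 81.2%, the internal panel 12/17 = 70.6% → the external panel
Basic research: the external panel 50/205 = 24.4%, the internal panel 41/232 = 17.7% → the external panel
Overall: the external panel 92/306 = 30.1%, the internal panel 80/349 = 22.9% → the external panel
The external panel wins overall and in every proposal group — no reversal.

Yes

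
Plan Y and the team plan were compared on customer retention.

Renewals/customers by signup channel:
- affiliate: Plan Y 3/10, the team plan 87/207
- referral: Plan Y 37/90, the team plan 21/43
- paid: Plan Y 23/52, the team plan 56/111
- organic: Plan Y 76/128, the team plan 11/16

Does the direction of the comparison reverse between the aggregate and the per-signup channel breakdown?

Affiliate: Plan Y 3/10 = 30.0%, the team plan 87/207 = 42.0% → the team plan
Referral: Plan Y 37/90 = 41.1%, the team plan 21/43 = 48.8% → the team plan
Paid: Plan Y 23/52 = 44.2%, the team plan 56/111 = 50.5% → the team plan
Organic: Plan Y 76/128 = 59.4%, the team plan 11/16 = 68.8% → the team plan
Overall: Plan Y 139/280 = 49.6%, the team plan 175/377 = 46.4% → Plan Y
The team plan wins each signup group but Plan Y wins overall — the comparison reverses. The team plan's customers skew toward affiliate, which has a lower base rate.

Yes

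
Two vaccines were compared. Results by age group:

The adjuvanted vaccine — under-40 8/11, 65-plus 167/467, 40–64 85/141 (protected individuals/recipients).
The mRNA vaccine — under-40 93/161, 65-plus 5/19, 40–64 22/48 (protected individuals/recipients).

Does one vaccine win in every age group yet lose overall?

Under-40: the adjuvanted vaccine 8/11 = 72.7%, the mRNA vaccine 93/161 = 57.8% → the adjuvanted vaccine
65-plus: the adjuvanted vaccine 167/467 = 35.8%, the mRNA vaccine 5/19 = 26.3% → the adjuvanted vaccine
40–64: the adjuvanted vaccine 85/141 = 60.3%, the mRNA vaccine 22/48 = 45.8% → the adjuvanted vaccine
Overall: the adjuvanted vaccine 260/619 = 42.0%, the mRNA vaccine 120/228 = 52.6% → the mRNA vaccine
The adjuvanted vaccine wins each age group but the mRNA vaccine wins overall — the comparison reverses. The adjuvanted vaccine's recipients skew toward 65-plus, which has a lower base rate.

Yes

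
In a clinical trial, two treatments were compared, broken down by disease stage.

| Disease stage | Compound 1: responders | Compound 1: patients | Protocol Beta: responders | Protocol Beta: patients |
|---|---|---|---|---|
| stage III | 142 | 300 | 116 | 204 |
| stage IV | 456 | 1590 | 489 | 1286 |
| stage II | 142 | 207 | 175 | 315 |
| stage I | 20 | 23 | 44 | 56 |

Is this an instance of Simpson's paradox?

Stage III: Compound 1 142/300 = 47.3%, Protocol Beta 116/204 = 56.9% → Protocol Beta
Stage IV: Compound 1 456/1590 = 28.7%, Protocol Beta 489/1286 = 38.0% → Protocol Beta
Stage II: Compound 1 142/207 = 68.6%, Protocol Beta 175/315 = 55.6% → Compound 1
Stage I: Compound 1 20/23 = 87.0%, Protocol Beta 44/56 = 78.6% → Compound 1
Overall: Compound 1 760/2120 = 35.8%, Protocol Beta 824/1861 = 44.3% → Protocol Beta
Neither sweeps: Compound 1 wins 2 of 4 groups, Protocol Beta wins 2. Protocol Beta wins overall but not every group — no Simpson reversal.

No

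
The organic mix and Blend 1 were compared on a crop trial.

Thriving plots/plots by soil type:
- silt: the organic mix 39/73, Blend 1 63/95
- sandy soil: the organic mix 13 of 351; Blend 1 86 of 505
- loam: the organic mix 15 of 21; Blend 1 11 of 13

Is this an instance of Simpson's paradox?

No

Silt: the organic mix 39/73 = 53.4%, Blend 1 63/95 = 66.3% → Blend 1
Sandy soil: the organic mix 13/351 = 3.7%, Blend 1 86/505 = 17.0% → Blend 1
Loam: the organic mix 15/21 = 71.4%, Blend 1 11/13 = 84.6% → Blend 1
Overall: the organic mix 67/445 = 15.1%, Blend 1 160/613 = 26.1% → Blend 1
Blend 1 wins overall and in every soil group — no reversal.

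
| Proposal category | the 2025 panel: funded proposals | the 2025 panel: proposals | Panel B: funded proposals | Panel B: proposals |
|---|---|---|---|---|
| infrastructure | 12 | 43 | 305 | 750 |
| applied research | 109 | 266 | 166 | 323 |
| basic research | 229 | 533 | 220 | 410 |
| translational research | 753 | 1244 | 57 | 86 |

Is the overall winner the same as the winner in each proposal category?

Infrastructure: the 2025 panel 12/43 = 27.9%, Panel B 305/750 = 40.7% → Panel B
Applied research: the 2025 panel 109/266 = 41.0%, Panel B 166/323 = 51.4% → Panel B
Basic research: the 2025 panel 229/533 = 43.0%, Panel B 220/410 = 53.7% → Panel B
Translational research: the 2025 panel 753/1244 = 60.5%, Panel B 57/86 = 66.3% → Panel B
Overall: the 2025 panel 1103/2086 = 52.9%, Panel B 748/1569 = 47.7% → the 2025 panel
Panel B wins each proposal group but the 2025 panel wins overall — the comparison reverses. Panel B's proposals skew toward infrastructure, which has a lower base rate.

No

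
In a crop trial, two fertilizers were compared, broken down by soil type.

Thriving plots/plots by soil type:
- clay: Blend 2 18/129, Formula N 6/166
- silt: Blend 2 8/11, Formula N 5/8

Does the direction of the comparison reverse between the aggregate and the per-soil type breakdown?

No

Clay: Blend 2 18/129 = 14.0%, Formula N 6/166 = 3.6% → Blend 2
Silt: Blend 2 8/11 = 72.7%, Formula N 5/8 = 62.5% → Blend 2
Overall: Blend 2 26/140 = 18.6%, Formula N 11/174 = 6.3% → Blend 2
Blend 2 wins overall and in every soil group — no reversal.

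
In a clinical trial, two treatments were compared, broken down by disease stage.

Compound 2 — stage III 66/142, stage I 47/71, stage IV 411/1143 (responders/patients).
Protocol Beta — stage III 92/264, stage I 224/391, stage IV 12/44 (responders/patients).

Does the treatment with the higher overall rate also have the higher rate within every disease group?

No

Stage III: Compound 2 66/142 = 46.5%, Protocol Beta 92/264 = 34.8% → Compound 2
Stage I: Compound 2 47/71 = 66.2%, Protocol Beta 224/391 = 57.3% → Compound 2
Stage IV: Compound 2 411/1143 = 36.0%, Protocol Beta 12/44 = 27.3% → Compound 2
Overall: Compound 2 524/1356 = 38.6%, Protocol Beta 328/699 = 46.9% → Protocol Beta
Compound 2 wins each disease group but Protocol Beta wins overall — the comparison reverses. Compound 2's patients skew toward stage IV, which has a lower base rate.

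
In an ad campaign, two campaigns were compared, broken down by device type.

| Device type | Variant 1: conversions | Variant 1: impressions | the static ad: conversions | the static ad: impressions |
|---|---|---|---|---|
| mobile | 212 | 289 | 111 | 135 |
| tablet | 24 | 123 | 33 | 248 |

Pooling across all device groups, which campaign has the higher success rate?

Mobile: Variant 1 212/289 = 73.4%, the static ad 111/135 = 82.2% → the static ad
Tablet: Variant 1 24/123 = 19.5%, the static ad 33/248 = 13.3% → Variant 1
Overall: Variant 1 236/412 = 57.3%, the static ad 144/383 = 37.6% → Variant 1
(Neither sweeps every device group, but Variant 1 has the higher pooled rate.)

Variant 1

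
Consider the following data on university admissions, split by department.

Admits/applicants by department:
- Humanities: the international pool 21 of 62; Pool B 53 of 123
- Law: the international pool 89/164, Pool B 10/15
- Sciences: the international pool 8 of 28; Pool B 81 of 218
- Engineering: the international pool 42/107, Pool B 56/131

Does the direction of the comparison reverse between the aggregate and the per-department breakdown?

Humanities: the international pool 21/62 = 33.9%, Pool B 53/123 = 43.1% → Pool B
Law: the international pool 89/164 = 54.3%, Pool B 10/15 = 66.7% → Pool B
Sciences: the international pool 8/28 = 28.6%, Pool B 81/218 = 37.2% → Pool B
Engineering: the international pool 42/107 = 39.3%, Pool B 56/131 = 42.7% → Pool B
Overall: the international pool 160/361 = 44.3%, Pool B 200/487 = 41.1% → the international pool
Pool B wins each department group but the international pool wins overall — the comparison reverses. Pool B's applicants skew toward Sciences, which has a lower base rate.

Yes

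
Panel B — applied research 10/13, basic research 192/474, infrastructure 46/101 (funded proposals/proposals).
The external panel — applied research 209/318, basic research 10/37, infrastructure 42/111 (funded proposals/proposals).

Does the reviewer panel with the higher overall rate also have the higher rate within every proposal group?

Applied research: Panel B 10/13 = 76.9%, the external panel 209/318 = 65.7% → Panel B
Basic research: Panel B 192/474 = 40.5%, the external panel 10/37 = 27.0% → Panel B
Infrastructure: Panel B 46/101 = 45.5%, the external panel 42/111 = 37.8% → Panel B
Overall: Panel B 248/588 = 42.2%, the external panel 261/466 = 56.0% → the external panel
Panel B wins each proposal group but the external panel wins overall — the comparison reverses. Panel B's proposals skew toward basic research, which has a lower base rate.

No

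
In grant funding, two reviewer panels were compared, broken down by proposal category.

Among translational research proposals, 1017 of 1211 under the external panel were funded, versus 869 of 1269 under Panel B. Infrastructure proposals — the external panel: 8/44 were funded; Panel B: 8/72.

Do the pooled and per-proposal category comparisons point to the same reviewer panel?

Yes

Translational research: the external panel 1017/1211 = 84.0%, Panel B 869/1269 = 68.5% → the external panel
Infrastructure: the external panel 8/44 = 18.2%, Panel B 8/72 = 11.1% → the external panel
Overall: the external panel 1025/1255 = 81.7%, Panel B 877/1341 = 65.4% → the external panel
The external panel wins overall and in every proposal group — no reversal.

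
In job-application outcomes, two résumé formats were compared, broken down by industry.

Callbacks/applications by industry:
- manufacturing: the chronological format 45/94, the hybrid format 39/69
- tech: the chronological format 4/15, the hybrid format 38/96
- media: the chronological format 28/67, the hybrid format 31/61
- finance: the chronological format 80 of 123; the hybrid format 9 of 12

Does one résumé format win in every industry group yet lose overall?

Yes

Manufacturing: the chronological format 45/94 = 47.9%, the hybrid format 39/69 = 56.5% → the hybrid format
Tech: the chronological format 4/15 = 26.7%, the hybrid format 38/96 = 39.6% → the hybrid format
Media: the chronological format 28/67 = 41.8%, the hybrid format 31/61 = 50.8% → the hybrid format
Finance: the chronological format 80/123 = 65.0%, the hybrid format 9/12 = 75.0% → the hybrid format
Overall: the chronological format 157/299 = 52.5%, the hybrid format 117/238 = 49.2% → the chronological format
The hybrid format wins each industry group but the chronological format wins overall — the comparison reverses. The hybrid format's applications skew toward tech, which has a lower base rate.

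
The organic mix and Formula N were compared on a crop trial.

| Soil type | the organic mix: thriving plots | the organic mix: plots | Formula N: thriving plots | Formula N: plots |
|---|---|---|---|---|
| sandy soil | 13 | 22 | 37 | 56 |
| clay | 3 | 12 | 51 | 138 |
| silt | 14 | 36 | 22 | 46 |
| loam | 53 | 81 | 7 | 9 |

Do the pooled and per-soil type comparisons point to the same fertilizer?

Sandy soil: the organic mix 13/22 = 59.1%, Formula N 37/56 = 66.1% → Formula N
Clay: the organic mix 3/12 = 25.0%, Formula N 51/138 = 37.0% → Formula N
Silt: the organic mix 14/36 = 38.9%, Formula N 22/46 = 47.8% → Formula N
Loam: the organic mix 53/81 = 65.4%, Formula N 7/9 = 77.8% → Formula N
Overall: the organic mix 83/151 = 55.0%, Formula N 117/249 = 47.0% → the organic mix
Formula N wins each soil group but the organic mix wins overall — the comparison reverses. Formula N's plots skew toward clay, which has a lower base rate.

No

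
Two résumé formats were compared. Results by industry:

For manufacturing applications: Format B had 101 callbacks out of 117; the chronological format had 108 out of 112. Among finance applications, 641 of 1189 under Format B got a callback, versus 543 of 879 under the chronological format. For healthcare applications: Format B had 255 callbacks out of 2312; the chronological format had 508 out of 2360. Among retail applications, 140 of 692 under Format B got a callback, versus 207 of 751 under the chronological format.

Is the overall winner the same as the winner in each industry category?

Manufacturing: Format B 101/117 = 86.3%, the chronological format 108/112 = 96.4% → the chronological format
Finance: Format B 641/1189 = 53.9%, the chronological format 543/879 = 61.8% → the chronological format
Healthcare: Format B 255/2312 = 11.0%, the chronological format 508/2360 = 21.5% → the chronological format
Retail: Format B 140/692 = 20.2%, the chronological format 207/751 = 27.6% → the chronological format
Overall: Format B 1137/4310 = 26.4%, the chronological format 1366/4102 = 33.3% → the chronological format
The chronological format wins overall and in every industry group — no reversal.

Yes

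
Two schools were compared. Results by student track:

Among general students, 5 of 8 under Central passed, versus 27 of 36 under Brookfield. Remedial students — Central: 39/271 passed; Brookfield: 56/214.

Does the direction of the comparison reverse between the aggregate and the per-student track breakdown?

General: Central 5/8 = 62.5%, Brookfield 27/36 = 75.0% → Brookfield
Remedial: Central 39/271 = 14.4%, Brookfield 56/214 = 26.2% → Brookfield
Overall: Central 44/279 = 15.8%, Brookfield 83/250 = 33.2% → Brookfield
Brookfield wins overall and in every student group — no reversal.

No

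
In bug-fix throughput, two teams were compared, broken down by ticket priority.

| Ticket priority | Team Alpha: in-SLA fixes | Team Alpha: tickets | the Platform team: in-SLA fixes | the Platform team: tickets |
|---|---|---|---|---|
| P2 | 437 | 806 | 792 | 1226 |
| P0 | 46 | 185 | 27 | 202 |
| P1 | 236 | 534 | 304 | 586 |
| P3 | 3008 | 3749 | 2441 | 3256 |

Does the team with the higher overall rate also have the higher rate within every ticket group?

No

P2: Team Alpha 437/806 = 54.2%, the Platform team 792/1226 = 64.6% → the Platform team
P0: Team Alpha 46/185 = 24.9%, the Platform team 27/202 = 13.4% → Team Alpha
P1: Team Alpha 236/534 = 44.2%, the Platform team 304/586 = 51.9% → the Platform team
P3: Team Alpha 3008/3749 = 80.2%, the Platform team 2441/3256 = 75.0% → Team Alpha
Overall: Team Alpha 3727/5274 = 70.7%, the Platform team 3564/5270 = 67.6% → Team Alpha
Neither sweeps: Team Alpha wins 2 of 4 groups, the Platform team wins 2. Team Alpha wins overall but not every group — no Simpson reversal.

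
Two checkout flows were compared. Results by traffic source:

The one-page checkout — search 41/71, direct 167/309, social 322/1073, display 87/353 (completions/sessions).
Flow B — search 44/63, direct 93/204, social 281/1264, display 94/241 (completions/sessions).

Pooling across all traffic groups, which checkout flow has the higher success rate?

Search: the one-page checkout 41/71 = 57.7%, Flow B 44/63 = 69.8% → Flow B
Direct: the one-page checkout 167/309 = 54.0%, Flow B 93/204 = 45.6% → the one-page checkout
Social: the one-page checkout 322/1073 = 30.0%, Flow B 281/1264 = 22.2% → the one-page checkout
Display: the one-page checkout 87/353 = 24.6%, Flow B 94/241 = 39.0% → Flow B
Overall: the one-page checkout 617/1806 = 34.2%, Flow B 512/1772 = 28.9% → the one-page checkout
(Neither sweeps every traffic group, but the one-page checkout has the higher pooled rate.)

the one-page checkout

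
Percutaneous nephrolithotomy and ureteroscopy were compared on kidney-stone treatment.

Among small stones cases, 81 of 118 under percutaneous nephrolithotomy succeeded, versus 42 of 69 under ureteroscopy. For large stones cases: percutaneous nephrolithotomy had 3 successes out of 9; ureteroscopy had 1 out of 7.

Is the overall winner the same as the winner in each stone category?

Small stones: percutaneous nephrolithotomy 81/118 = 68.6%, ureteroscopy 42/69 = 60.9% → percutaneous nephrolithotomy
Large stones: percutaneous nephrolithotomy 3/9 = 33.3%, ureteroscopy 1/7 = 14.3% → percutaneous nephrolithotomy
Overall: percutaneous nephrolithotomy 84/127 = 66.1%, ureteroscopy 43/76 = 56.6% → percutaneous nephrolithotomy
Percutaneous nephrolithotomy wins overall and in every stone group — no reversal.

Yes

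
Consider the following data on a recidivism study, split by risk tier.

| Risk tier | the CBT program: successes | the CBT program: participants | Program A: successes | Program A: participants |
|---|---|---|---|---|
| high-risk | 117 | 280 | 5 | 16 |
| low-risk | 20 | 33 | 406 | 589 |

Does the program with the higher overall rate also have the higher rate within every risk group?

High-risk: the CBT program 117/280 = 41.8%, Program A 5/16 = 31.2% → the CBT program
Low-risk: the CBT program 20/33 = 60.6%, Program A 406/589 = 68.9% → Program A
Overall: the CBT program 137/313 = 43.8%, Program A 411/605 = 67.9% → Program A
Neither sweeps: the CBT program wins 1 of 2 groups, Program A wins 1. Program A wins overall but not every group — no Simpson reversal.

No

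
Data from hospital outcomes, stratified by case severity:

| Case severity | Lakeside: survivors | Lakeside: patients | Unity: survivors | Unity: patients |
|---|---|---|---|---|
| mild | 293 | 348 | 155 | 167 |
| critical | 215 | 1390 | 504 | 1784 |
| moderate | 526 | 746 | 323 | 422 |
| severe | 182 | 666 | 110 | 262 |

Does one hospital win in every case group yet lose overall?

Mild: Lakeside 293/348 = 84.2%, Unity 155/167 = 92.8% → Unity
Critical: Lakeside 215/1390 = 15.5%, Unity 504/1784 = 28.3% → Unity
Moderate: Lakeside 526/746 = 70.5%, Unity 323/422 = 76.5% → Unity
Severe: Lakeside 182/666 = 27.3%, Unity 110/262 = 42.0% → Unity
Overall: Lakeside 1216/3150 = 38.6%, Unity 1092/2635 = 41.4% → Unity
Unity wins overall and in every case group — no reversal.

No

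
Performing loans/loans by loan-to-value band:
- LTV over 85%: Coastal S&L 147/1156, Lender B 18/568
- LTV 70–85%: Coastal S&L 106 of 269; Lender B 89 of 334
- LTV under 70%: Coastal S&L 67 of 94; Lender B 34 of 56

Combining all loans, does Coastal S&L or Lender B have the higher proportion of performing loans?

LTV over 85%: Coastal S&L 147/1156 = 12.7%, Lender B 18/568 = 3.2% → Coastal S&L
LTV 70–85%: Coastal S&L 106/269 = 39.4%, Lender B 89/334 = 26.6% → Coastal S&L
LTV under 70%: Coastal S&L 67/94 = 71.3%, Lender B 34/56 = 60.7% → Coastal S&L
Overall: Coastal S&L 320/1519 = 21.1%, Lender B 141/958 = 14.7% → Coastal S&L

Coastal S&L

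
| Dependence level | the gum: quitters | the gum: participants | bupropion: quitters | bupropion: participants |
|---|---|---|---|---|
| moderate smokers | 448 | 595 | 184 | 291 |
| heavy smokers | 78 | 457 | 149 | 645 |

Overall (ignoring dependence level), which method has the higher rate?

the gum

Moderate smokers: the gum 448/595 = 75.3%, bupropion 184/291 = 63.2% → the gum
Heavy smokers: the gum 78/457 = 17.1%, bupropion 149/645 = 23.1% → bupropion
Overall: the gum 526/1052 = 50.0%, bupropion 333/936 = 35.6% → the gum
(Neither sweeps every dependence group, but the gum has the higher pooled rate.)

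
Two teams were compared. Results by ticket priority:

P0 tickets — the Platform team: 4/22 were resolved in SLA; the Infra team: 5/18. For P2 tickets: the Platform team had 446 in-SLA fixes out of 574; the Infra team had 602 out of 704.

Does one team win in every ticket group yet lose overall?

P0: the Platform team 4/22 = 18.2%, the Infra team 5/18 = 27.8% → the Infra team
P2: the Platform team 446/574 = 77.7%, the Infra team 602/704 = 85.5% → the Infra team
Overall: the Platform team 450/596 = 75.5%, the Infra team 607/722 = 84.1% → the Infra team
The Infra team wins overall and in every ticket group — no reversal.

No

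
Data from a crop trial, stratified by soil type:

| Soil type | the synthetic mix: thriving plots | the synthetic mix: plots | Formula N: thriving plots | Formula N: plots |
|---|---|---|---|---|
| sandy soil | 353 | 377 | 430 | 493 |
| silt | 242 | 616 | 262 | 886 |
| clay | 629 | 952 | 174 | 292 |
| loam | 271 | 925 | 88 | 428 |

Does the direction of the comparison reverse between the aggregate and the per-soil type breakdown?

No

Sandy soil: the synthetic mix 353/377 = 93.6%, Formula N 430/493 = 87.2% → the synthetic mix
Silt: the synthetic mix 242/616 = 39.3%, Formula N 262/886 = 29.6% → the synthetic mix
Clay: the synthetic mix 629/952 = 66.1%, Formula N 174/292 = 59.6% → the synthetic mix
Loam: the synthetic mix 271/925 = 29.3%, Formula N 88/428 = 20.6% → the synthetic mix
Overall: the synthetic mix 1495/2870 = 52.1%, Formula N 954/2099 = 45.5% → the synthetic mix
The synthetic mix wins overall and in every soil group — no reversal.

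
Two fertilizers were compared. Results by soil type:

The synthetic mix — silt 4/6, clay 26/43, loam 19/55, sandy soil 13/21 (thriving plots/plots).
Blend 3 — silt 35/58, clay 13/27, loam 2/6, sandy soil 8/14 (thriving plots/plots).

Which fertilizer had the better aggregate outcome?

Silt: the synthetic mix 4/6 = 66.7%, Blend 3 35/58 = 60.3% → the synthetic mix
Clay: the synthetic mix 26/43 = 60.5%, Blend 3 13/27 = 48.1% → the synthetic mix
Loam: the synthetic mix 19/55 = 34.5%, Blend 3 2/6 = 33.3% → the synthetic mix
Sandy soil: the synthetic mix 13/21 = 61.9%, Blend 3 8/14 = 57.1% → the synthetic mix
Overall: the synthetic mix 62/125 = 49.6%, Blend 3 58/105 = 55.2% → Blend 3
(The synthetic mix wins every soil group but Blend 3 wins overall — the synthetic mix's plots skew toward the low-rate loam group.)

Blend 3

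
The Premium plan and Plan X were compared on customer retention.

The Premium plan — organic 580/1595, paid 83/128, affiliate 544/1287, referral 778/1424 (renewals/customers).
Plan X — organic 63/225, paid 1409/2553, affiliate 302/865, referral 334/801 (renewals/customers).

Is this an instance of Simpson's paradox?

Yes

Organic: the Premium plan 580/1595 = 36.4%, Plan X 63/225 = 28.0% → the Premium plan
Paid: the Premium plan 83/128 = 64.8%, Plan X 1409/2553 = 55.2% → the Premium plan
Affiliate: the Premium plan 544/1287 = 42.3%, Plan X 302/865 = 34.9% → the Premium plan
Referral: the Premium plan 778/1424 = 54.6%, Plan X 334/801 = 41.7% → the Premium plan
Overall: the Premium plan 1985/4434 = 44.8%, Plan X 2108/4444 = 47.4% → Plan X
The Premium plan wins each signup group but Plan X wins overall — the comparison reverses. The Premium plan's customers skew toward organic, which has a lower base rate.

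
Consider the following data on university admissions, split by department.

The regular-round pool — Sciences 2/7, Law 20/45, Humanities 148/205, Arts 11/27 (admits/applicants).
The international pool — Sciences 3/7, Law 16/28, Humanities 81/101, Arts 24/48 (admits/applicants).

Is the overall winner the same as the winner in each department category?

Yes

Sciences: the regular-round pool 2/7 = 28.6%, the international pool 3/7 = 42.9% → the international pool
Law: the regular-round pool 20/45 = 44.4%, the international pool 16/28 = 57.1% → the international pool
Humanities: the regular-round pool 148/205 = 72.2%, the international pool 81/101 = 80.2% → the international pool
Arts: the regular-round pool 11/27 = 40.7%, the international pool 24/48 = 50.0% → the international pool
Overall: the regular-round pool 181/284 = 63.7%, the international pool 124/184 = 67.4% → the international pool
The international pool wins overall and in every department group — no reversal.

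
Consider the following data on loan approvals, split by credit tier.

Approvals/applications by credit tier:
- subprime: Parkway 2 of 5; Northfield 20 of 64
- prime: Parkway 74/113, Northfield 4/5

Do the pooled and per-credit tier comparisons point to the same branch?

No

Subprime: Parkway 2/5 = 40.0%, Northfield 20/64 = 31.2% → Parkway
Prime: Parkway 74/113 = 65.5%, Northfield 4/5 = 80.0% → Northfield
Overall: Parkway 76/118 = 64.4%, Northfield 24/69 = 34.8% → Parkway
Neither sweeps: Parkway wins 1 of 2 groups, Northfield wins 1. Parkway wins overall but not every group — no Simpson reversal.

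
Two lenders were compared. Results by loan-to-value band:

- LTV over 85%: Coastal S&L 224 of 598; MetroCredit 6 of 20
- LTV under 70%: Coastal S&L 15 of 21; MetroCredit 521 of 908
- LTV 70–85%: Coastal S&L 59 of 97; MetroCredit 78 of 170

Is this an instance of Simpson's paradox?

LTV over 85%: Coastal S&L 224/598 = 37.5%, MetroCredit 6/20 = 30.0% → Coastal S&L
LTV under 70%: Coastal S&L 15/21 = 71.4%, MetroCredit 521/908 = 57.4% → Coastal S&L
LTV 70–85%: Coastal S&L 59/97 = 60.8%, MetroCredit 78/170 = 45.9% → Coastal S&L
Overall: Coastal S&L 298/716 = 41.6%, MetroCredit 605/1098 = 55.1% → MetroCredit
Coastal S&L wins each loan-to-value group but MetroCredit wins overall — the comparison reverses. Coastal S&L's loans skew toward LTV over 85%, which has a lower base rate.

Yes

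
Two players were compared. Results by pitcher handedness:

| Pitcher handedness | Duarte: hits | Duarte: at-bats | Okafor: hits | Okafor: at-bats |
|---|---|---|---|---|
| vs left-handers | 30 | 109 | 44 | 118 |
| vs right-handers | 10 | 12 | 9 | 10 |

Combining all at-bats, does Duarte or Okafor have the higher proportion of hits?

Vs left-handers: Duarte 30/109 = 27.5%, Okafor 44/118 = 37.3% → Okafor
Vs right-handers: Duarte 10/12 = 83.3%, Okafor 9/10 = 90.0% → Okafor
Overall: Duarte 40/121 = 33.1%, Okafor 53/128 = 41.4% → Okafor

Okafor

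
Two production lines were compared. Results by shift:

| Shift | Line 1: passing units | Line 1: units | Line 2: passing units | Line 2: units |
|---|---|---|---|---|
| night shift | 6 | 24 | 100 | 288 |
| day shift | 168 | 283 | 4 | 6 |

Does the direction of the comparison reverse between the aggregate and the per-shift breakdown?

Night shift: Line 1 6/24 = 25.0%, Line 2 100/288 = 34.7% → Line 2
Day shift: Line 1 168/283 = 59.4%, Line 2 4/6 = 66.7% → Line 2
Overall: Line 1 174/307 = 56.7%, Line 2 104/294 = 35.4% → Line 1
Line 2 wins each shift group but Line 1 wins overall — the comparison reverses. Line 2's units skew toward night shift, which has a lower base rate.

Yes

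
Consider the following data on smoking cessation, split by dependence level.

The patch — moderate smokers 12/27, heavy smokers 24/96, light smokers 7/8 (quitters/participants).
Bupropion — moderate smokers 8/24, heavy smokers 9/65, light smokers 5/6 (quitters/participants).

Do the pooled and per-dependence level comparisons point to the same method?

Yes

Moderate smokers: the patch 12/27 = 44.4%, bupropion 8/24 = 33.3% → the patch
Heavy smokers: the patch 24/96 = 25.0%, bupropion 9/65 = 13.8% → the patch
Light smokers: the patch 7/8 = 87.5%, bupropion 5/6 = 83.3% → the patch
Overall: the patch 43/131 = 32.8%, bupropion 22/95 = 23.2% → the patch
The patch wins overall and in every dependence group — no reversal.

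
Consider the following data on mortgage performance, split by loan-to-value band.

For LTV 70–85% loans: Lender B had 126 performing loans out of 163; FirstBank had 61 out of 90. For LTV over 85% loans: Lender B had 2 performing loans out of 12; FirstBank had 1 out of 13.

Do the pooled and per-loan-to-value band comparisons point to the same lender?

LTV 70–85%: Lender B 126/163 = 77.3%, FirstBank 61/90 = 67.8% → Lender B
LTV over 85%: Lender B 2/12 = 16.7%, FirstBank 1/13 = 7.7% → Lender B
Overall: Lender B 128/175 = 73.1%, FirstBank 62/103 = 60.2% → Lender B
Lender B wins overall and in every loan-to-value group — no reversal.

Yes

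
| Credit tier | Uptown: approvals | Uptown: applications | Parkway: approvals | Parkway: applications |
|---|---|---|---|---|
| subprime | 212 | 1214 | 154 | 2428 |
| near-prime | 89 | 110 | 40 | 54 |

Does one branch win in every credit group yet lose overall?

Subprime: Uptown 212/1214 = 17.5%, Parkway 154/2428 = 6.3% → Uptown
Near-prime: Uptown 89/110 = 80.9%, Parkway 40/54 = 74.1% → Uptown
Overall: Uptown 301/1324 = 22.7%, Parkway 194/2482 = 7.8% → Uptown
Uptown wins overall and in every credit group — no reversal.

No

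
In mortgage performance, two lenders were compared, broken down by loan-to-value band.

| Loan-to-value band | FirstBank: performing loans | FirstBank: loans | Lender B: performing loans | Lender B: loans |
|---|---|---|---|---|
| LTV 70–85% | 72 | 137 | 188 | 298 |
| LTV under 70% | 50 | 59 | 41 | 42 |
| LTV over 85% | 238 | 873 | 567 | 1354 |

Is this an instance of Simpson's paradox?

No

LTV 70–85%: FirstBank 72/137 = 52.6%, Lender B 188/298 = 63.1% → Lender B
LTV under 70%: FirstBank 50/59 = 84.7%, Lender B 41/42 = 97.6% → Lender B
LTV over 85%: FirstBank 238/873 = 27.3%, Lender B 567/1354 = 41.9% → Lender B
Overall: FirstBank 360/1069 = 33.7%, Lender B 796/1694 = 47.0% → Lender B
Lender B wins overall and in every loan-to-value group — no reversal.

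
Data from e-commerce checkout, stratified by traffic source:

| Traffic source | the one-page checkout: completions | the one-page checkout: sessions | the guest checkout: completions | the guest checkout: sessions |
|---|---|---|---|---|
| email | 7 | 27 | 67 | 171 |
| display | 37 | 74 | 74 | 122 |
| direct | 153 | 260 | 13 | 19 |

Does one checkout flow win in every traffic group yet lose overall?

Email: the one-page checkout 7/27 = 25.9%, the guest checkout 67/171 = 39.2% → the guest checkout
Display: the one-page checkout 37/74 = 50.0%, the guest checkout 74/122 = 60.7% → the guest checkout
Direct: the one-page checkout 153/260 = 58.8%, the guest checkout 13/19 = 68.4% → the guest checkout
Overall: the one-page checkout 197/361 = 54.6%, the guest checkout 154/312 = 49.4% → the one-page checkout
The guest checkout wins each traffic group but the one-page checkout wins overall — the comparison reverses. The guest checkout's sessions skew toward email, which has a lower base rate.

Yes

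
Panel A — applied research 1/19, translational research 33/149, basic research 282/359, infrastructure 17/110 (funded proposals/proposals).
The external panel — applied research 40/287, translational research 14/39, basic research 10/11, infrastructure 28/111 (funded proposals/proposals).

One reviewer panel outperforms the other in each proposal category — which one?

Applied research: Panel A 1/19 = 5.3%, the external panel 40/287 = 13.9% → the external panel
Translational research: Panel A 33/149 = 22.1%, the external panel 14/39 = 35.9% → the external panel
Basic research: Panel A 282/359 = 78.6%, the external panel 10/11 = 90.9% → the external panel
Infrastructure: Panel A 17/110 = 15.5%, the external panel 28/111 = 25.2% → the external panel
The external panel has the higher rate in all 4 groups.

the external panel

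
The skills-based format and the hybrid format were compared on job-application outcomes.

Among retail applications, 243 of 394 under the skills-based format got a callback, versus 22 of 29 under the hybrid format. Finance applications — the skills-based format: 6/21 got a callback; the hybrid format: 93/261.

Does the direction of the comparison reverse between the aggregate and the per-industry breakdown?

Retail: the skills-based format 243/394 = 61.7%, the hybrid format 22/29 = 75.9% → the hybrid format
Finance: the skills-based format 6/21 = 28.6%, the hybrid format 93/261 = 35.6% → the hybrid format
Overall: the skills-based format 249/415 = 60.0%, the hybrid format 115/290 = 39.7% → the skills-based format
The hybrid format wins each industry group but the skills-based format wins overall — the comparison reverses. The hybrid format's applications skew toward finance, which has a lower base rate.

Yes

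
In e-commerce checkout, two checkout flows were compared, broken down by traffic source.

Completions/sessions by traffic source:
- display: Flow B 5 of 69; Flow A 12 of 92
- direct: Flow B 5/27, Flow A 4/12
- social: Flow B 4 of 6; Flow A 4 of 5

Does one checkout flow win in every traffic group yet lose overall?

No

Display: Flow B 5/69 = 7.2%, Flow A 12/92 = 13.0% → Flow A
Direct: Flow B 5/27 = 18.5%, Flow A 4/12 = 33.3% → Flow A
Social: Flow B 4/6 = 66.7%, Flow A 4/5 = 80.0% → Flow A
Overall: Flow B 14/102 = 13.7%, Flow A 20/109 = 18.3% → Flow A
Flow A wins overall and in every traffic group — no reversal.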